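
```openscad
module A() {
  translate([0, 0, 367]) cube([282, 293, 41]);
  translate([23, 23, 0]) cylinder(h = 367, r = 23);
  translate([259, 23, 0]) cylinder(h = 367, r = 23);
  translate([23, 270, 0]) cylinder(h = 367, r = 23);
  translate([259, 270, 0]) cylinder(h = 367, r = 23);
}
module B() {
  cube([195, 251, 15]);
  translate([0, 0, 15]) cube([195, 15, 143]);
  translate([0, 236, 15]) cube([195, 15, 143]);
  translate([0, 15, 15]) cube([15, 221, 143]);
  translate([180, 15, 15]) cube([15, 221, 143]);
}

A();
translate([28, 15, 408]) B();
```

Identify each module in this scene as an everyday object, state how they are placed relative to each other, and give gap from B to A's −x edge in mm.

The open box's min-x is at 28; the stool's min-x is 0; gap = 28 mm.

A is a stool. B is an open box. The open box is on top of the stool. The gap from the open box to the stool's −x edge is 28 mm.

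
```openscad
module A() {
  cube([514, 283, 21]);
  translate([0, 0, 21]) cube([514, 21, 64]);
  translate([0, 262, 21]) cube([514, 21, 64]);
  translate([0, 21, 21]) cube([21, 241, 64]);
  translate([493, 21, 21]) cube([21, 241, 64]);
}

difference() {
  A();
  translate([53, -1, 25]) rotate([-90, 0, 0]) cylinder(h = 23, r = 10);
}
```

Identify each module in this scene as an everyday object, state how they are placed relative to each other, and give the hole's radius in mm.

The subtracted cylinder has r = 10 mm.

A is an open box. The open box has a circular hole through its front wall. The hole's radius is 10 mm.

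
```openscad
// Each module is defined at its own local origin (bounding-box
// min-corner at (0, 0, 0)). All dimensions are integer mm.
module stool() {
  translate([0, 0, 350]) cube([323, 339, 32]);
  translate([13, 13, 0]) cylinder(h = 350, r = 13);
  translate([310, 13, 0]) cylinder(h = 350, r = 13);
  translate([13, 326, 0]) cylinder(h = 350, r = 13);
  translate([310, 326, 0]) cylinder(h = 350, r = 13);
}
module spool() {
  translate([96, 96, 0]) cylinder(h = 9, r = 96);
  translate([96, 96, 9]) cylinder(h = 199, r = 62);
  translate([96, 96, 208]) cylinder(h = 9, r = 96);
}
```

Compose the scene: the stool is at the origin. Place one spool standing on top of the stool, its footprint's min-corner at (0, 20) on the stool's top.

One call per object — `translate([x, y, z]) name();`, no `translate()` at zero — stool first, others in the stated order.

stool();
translate([0, 20, 382]) spool();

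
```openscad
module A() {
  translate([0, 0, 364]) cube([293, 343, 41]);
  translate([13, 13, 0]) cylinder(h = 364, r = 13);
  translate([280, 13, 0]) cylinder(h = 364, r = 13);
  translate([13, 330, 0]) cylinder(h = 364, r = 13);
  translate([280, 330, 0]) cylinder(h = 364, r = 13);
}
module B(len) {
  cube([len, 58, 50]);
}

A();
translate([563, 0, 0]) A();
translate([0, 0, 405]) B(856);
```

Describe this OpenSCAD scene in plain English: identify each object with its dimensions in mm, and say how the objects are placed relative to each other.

A is a simple wooden stool: a rectangular seat 293 mm (x) by 343 mm (y), 41 mm thick, top face at z = 405 mm, on four round legs, each 26 mm in diameter. The legs rest on z = 0, each leg's axis is inset half a diameter from the nearest pair of seat edges (so the leg's bounding box is flush with the corner).

B is a rectangular beam 856 mm long (x), 58 mm deep (y), 50 mm thick (z).

The beam spans the tops of two stools placed 270 mm apart, resting at z = 405 mm.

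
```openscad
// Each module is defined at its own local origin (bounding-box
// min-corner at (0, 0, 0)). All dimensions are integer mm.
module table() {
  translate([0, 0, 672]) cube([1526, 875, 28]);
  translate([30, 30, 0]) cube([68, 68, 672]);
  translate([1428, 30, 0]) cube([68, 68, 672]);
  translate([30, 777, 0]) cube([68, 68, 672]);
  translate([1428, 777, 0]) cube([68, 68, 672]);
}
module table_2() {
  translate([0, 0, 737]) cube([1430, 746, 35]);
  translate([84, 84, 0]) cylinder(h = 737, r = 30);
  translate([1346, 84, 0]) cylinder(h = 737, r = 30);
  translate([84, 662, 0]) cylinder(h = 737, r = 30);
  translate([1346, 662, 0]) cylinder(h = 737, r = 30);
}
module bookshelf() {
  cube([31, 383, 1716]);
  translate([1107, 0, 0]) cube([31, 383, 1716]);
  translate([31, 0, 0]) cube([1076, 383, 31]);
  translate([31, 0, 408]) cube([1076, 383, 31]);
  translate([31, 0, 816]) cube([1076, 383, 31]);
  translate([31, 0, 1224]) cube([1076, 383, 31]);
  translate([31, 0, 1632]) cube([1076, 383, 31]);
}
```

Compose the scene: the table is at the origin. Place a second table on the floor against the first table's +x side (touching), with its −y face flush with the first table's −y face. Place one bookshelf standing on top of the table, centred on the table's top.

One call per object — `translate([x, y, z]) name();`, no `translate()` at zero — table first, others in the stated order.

table();
translate([1526, 0, 0]) table_2();
translate([194, 246, 700]) bookshelf();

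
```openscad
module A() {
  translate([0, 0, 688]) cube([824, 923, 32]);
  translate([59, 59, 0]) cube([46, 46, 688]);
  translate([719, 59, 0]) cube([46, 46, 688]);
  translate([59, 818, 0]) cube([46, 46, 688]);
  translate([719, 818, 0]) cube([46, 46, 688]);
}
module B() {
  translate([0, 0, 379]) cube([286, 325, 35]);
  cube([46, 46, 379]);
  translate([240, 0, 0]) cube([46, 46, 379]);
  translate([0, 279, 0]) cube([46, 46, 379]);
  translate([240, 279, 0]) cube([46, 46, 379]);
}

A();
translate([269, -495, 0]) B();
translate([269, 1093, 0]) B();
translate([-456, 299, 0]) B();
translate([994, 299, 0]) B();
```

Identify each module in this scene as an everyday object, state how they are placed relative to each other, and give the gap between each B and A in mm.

Each stool's nearest face is 170 mm from the table's bounding box.

A is a table. B is a stool. Four stools sit around the table at the −y, +y, −x, +x sides. The gap between each stool and the table is 170 mm.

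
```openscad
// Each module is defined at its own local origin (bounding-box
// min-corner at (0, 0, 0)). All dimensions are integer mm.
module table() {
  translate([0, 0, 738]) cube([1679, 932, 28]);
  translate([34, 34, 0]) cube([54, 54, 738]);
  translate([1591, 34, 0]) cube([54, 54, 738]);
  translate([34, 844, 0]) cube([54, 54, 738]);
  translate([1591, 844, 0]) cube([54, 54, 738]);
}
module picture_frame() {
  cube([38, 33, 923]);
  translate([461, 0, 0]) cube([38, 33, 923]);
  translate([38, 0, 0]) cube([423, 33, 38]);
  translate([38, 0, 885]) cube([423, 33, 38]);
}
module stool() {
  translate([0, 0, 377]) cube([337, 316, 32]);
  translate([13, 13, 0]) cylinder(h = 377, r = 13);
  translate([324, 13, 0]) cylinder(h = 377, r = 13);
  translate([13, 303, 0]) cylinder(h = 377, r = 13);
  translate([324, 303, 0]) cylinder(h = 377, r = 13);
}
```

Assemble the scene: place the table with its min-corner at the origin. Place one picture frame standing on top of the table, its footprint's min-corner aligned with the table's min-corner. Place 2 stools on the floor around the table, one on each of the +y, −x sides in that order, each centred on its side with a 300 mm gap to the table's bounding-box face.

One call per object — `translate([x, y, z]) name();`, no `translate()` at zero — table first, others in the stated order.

table();
translate([0, 0, 766]) picture_frame();
translate([671, 1232, 0]) stool();
translate([-637, 308, 0]) stool();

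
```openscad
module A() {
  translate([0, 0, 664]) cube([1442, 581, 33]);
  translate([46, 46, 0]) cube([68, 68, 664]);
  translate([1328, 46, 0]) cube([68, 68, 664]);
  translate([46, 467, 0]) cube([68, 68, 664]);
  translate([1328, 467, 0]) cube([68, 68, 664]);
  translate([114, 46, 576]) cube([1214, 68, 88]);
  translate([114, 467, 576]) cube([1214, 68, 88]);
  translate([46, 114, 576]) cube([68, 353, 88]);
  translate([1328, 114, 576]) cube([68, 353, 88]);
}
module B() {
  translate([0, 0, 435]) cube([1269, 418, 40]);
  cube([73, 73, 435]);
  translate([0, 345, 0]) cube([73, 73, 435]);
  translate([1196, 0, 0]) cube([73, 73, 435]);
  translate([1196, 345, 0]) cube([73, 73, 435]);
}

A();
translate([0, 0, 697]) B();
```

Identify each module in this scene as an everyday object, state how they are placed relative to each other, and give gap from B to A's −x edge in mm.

The bench's min-x is at 0; the table's min-x is 0; gap = 0 mm.

A is a table. B is a bench. The bench is on top of the table. The gap from the bench to the table's −x edge is 0 mm.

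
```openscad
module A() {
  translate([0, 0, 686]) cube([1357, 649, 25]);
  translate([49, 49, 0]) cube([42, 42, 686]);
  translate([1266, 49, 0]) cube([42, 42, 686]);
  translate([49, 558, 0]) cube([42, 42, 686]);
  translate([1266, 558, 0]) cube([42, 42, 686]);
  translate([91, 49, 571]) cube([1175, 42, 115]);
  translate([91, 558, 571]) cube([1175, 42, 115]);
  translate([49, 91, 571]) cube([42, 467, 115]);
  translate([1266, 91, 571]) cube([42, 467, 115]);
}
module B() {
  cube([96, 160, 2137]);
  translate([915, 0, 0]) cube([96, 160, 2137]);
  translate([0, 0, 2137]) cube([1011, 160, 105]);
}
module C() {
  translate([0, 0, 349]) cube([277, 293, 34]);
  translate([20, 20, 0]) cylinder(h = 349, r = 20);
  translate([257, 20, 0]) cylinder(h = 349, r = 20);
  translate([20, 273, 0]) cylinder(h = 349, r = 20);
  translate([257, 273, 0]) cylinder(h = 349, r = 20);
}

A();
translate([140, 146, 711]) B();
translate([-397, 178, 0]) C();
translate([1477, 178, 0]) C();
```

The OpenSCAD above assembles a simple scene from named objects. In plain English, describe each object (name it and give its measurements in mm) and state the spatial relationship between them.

A is a rectangular dining table. The top is 1357×649×25 mm with its upper surface at z = 711 mm. It stands on four 42×42 mm square legs, each inset 49 mm from the nearest pair of top edges, running from the floor to the underside of the top. Four apron rails, 42 mm thick and 115 mm tall, run between adjacent legs with their top edges flush with the underside of the top and their outer faces flush with the legs' outer faces.

B is a door frame. The clear opening is 819 mm wide and 2137 mm high. Two 96 mm wide jambs, 160 mm deep, stand either side of the opening from the floor to the top of the opening. A 105 mm thick head sits across the top of both jambs, spanning the full outside width of the frame.

C is a simple wooden stool: a rectangular seat 277 mm (x) by 293 mm (y), 34 mm thick, top face at z = 383 mm, on four round legs, each 40 mm in diameter. The legs rest on z = 0, each leg's axis is inset half a diameter from the nearest pair of seat edges (so the leg's bounding box is flush with the corner).

The door frame is on top of the table. Two stools sit around the table at the −x, +x sides.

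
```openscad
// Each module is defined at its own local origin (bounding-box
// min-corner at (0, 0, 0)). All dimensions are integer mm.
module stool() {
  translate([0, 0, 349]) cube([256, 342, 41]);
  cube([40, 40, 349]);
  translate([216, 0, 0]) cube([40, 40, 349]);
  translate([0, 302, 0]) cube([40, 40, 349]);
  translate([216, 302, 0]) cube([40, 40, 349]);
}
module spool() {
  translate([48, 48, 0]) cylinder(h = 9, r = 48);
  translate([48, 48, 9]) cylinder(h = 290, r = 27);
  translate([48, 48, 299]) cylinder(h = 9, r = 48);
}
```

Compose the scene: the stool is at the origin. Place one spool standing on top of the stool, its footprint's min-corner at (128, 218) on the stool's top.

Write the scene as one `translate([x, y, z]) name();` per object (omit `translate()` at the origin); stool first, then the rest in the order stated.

stool();
translate([128, 218, 390]) spool();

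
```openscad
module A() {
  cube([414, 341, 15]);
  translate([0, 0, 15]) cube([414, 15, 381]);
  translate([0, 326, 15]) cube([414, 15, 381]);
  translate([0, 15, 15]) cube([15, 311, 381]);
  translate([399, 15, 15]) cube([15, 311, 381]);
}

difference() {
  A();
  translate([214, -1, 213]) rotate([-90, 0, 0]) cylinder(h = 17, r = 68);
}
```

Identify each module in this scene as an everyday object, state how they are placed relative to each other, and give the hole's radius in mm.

The subtracted cylinder has r = 68 mm.

A is an open box. The open box has a circular hole through its front wall. The hole's radius is 68 mm.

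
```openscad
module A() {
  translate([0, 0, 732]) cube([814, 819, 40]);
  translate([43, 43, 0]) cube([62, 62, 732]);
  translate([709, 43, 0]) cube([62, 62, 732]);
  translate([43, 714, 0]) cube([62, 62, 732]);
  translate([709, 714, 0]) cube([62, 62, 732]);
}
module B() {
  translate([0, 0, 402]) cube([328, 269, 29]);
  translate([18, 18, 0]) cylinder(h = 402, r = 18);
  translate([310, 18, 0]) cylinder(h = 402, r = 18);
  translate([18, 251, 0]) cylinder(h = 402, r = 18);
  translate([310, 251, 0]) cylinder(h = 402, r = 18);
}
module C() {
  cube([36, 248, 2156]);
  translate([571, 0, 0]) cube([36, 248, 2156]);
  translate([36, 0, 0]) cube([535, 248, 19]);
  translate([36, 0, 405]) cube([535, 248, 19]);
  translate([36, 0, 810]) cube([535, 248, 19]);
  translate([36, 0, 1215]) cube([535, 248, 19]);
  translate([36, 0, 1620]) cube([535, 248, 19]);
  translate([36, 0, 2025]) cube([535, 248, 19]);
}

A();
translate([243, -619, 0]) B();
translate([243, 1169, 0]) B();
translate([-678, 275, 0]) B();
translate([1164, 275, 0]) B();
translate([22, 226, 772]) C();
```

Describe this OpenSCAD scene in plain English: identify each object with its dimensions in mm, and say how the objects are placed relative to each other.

A is a rectangular dining table. The top is 814×819×40 mm with its upper surface at z = 772 mm. It stands on four 62×62 mm square legs, each inset 43 mm from the nearest pair of top edges, running from the floor to the underside of the top.

B is a four-legged stool. The seat is a 328×269×29 mm slab whose top surface is at z = 431 mm; four round legs, each 36 mm in diameter, run from the floor (z = 0) to the underside of the seat, each leg's axis is inset half a diameter from the nearest pair of seat edges (so the leg's bounding box is flush with the corner).

C is a bookshelf 607 mm wide overall, 248 mm deep and 2156 mm tall. The two sides are 36 mm thick vertical panels. 6 horizontal shelves of 19 mm thickness span between the inner faces of the sides; the lowest shelf sits on the floor and shelves are stacked with a clear vertical gap of 386 mm between each pair.

Four stools sit around the table at the −y, +y, −x, +x sides. The bookshelf is on top of the table.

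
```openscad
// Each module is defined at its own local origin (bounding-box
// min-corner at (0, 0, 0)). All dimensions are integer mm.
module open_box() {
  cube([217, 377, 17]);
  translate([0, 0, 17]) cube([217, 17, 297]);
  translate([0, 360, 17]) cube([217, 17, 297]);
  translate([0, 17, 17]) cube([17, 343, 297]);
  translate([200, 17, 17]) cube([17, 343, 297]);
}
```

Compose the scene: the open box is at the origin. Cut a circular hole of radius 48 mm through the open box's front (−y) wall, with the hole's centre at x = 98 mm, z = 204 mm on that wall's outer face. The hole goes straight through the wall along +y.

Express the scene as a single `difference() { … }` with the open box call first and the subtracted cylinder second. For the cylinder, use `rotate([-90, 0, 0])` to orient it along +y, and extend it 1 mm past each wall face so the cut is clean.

difference() {
  open_box();
  translate([98, -1, 204]) rotate([-90, 0, 0]) cylinder(h = 19, r = 48);
}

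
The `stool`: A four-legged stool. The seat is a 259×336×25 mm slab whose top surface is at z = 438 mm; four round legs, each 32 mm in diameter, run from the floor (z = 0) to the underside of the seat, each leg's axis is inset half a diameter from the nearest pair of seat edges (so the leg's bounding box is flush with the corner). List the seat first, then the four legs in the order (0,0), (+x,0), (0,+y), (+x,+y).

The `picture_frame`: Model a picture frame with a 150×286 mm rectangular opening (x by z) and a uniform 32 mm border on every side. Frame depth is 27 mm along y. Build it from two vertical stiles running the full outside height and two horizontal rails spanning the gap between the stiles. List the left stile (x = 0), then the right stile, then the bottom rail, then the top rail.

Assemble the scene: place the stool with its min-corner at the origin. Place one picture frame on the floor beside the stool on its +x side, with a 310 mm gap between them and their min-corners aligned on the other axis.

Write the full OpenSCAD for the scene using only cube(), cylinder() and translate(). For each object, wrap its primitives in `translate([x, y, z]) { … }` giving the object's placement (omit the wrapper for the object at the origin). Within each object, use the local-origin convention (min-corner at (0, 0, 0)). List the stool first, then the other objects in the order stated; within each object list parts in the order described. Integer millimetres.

translate([0, 0, 413]) cube([259, 336, 25]);
translate([16, 16, 0]) cylinder(h = 413, r = 16);
translate([243, 16, 0]) cylinder(h = 413, r = 16);
translate([16, 320, 0]) cylinder(h = 413, r = 16);
translate([243, 320, 0]) cylinder(h = 413, r = 16);
translate([569, 0, 0]) {
  cube([32, 27, 350]);
  translate([182, 0, 0]) cube([32, 27, 350]);
  translate([32, 0, 0]) cube([150, 27, 32]);
  translate([32, 0, 318]) cube([150, 27, 32]);
}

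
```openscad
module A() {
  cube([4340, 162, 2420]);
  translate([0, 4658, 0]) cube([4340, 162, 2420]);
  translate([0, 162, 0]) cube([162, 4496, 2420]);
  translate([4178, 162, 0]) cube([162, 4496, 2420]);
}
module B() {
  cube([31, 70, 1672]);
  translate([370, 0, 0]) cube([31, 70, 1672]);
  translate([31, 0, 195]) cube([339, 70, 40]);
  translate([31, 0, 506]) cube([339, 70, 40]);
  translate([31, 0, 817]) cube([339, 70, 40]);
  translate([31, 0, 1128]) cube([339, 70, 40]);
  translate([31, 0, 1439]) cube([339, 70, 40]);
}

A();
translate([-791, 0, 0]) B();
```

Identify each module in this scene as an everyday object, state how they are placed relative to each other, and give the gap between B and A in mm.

A is a house frame. B is a ladder. The ladder is on the floor beside the house frame on its −x side. The gap between the ladder and the house frame is 390 mm.

The ladder's nearest face is 390 mm from the house frame's −x face.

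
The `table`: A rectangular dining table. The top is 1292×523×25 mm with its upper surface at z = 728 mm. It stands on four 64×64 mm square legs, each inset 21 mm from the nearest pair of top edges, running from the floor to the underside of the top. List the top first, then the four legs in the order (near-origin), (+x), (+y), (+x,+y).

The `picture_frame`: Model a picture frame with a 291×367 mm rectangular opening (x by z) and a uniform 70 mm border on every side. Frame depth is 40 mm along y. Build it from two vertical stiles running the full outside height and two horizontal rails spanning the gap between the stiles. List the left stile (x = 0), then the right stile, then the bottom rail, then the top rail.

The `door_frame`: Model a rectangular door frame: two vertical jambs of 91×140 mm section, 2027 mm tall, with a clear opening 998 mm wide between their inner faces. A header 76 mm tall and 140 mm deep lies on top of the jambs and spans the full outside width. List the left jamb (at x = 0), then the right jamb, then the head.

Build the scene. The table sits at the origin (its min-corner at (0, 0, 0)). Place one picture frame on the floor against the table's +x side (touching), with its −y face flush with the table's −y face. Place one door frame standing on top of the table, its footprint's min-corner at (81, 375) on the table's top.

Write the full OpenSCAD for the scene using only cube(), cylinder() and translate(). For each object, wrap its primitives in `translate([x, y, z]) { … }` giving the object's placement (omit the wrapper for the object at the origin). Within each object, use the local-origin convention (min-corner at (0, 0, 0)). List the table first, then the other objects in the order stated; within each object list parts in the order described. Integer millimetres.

translate([0, 0, 703]) cube([1292, 523, 25]);
translate([21, 21, 0]) cube([64, 64, 703]);
translate([1207, 21, 0]) cube([64, 64, 703]);
translate([21, 438, 0]) cube([64, 64, 703]);
translate([1207, 438, 0]) cube([64, 64, 703]);
translate([1292, 0, 0]) {
  cube([70, 40, 507]);
  translate([361, 0, 0]) cube([70, 40, 507]);
  translate([70, 0, 0]) cube([291, 40, 70]);
  translate([70, 0, 437]) cube([291, 40, 70]);
}
translate([81, 375, 728]) {
  cube([91, 140, 2027]);
  translate([1089, 0, 0]) cube([91, 140, 2027]);
  translate([0, 0, 2027]) cube([1180, 140, 76]);
}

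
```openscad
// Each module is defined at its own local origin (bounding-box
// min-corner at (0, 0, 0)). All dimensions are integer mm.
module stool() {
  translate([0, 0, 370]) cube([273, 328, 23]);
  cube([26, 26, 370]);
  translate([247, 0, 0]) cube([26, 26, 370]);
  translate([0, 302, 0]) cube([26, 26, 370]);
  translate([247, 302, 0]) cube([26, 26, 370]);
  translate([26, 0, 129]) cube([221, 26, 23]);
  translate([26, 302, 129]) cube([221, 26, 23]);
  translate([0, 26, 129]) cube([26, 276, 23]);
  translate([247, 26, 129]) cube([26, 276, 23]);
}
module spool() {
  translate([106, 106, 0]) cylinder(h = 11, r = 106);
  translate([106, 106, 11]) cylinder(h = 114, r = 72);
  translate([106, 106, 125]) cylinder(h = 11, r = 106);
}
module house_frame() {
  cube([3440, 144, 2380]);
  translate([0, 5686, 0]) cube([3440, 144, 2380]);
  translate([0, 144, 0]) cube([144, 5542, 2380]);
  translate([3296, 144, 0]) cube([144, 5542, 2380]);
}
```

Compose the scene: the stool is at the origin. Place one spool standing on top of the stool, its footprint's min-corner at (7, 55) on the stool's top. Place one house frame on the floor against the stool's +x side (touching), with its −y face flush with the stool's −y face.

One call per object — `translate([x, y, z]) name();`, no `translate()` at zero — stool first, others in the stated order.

stool();
translate([7, 55, 393]) spool();
translate([273, 0, 0]) house_frame();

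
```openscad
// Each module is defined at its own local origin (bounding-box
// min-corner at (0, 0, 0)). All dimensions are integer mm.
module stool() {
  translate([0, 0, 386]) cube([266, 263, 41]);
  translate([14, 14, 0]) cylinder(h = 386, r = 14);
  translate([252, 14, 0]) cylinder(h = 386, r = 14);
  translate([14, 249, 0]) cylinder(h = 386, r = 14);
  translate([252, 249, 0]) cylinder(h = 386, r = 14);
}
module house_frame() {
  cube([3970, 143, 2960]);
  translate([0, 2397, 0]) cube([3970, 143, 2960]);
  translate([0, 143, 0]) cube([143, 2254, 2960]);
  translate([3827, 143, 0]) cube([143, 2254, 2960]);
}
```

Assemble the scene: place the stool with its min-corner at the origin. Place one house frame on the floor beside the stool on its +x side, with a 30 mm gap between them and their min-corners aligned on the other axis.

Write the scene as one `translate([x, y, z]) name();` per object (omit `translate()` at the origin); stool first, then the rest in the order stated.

stool();
translate([296, 0, 0]) house_frame();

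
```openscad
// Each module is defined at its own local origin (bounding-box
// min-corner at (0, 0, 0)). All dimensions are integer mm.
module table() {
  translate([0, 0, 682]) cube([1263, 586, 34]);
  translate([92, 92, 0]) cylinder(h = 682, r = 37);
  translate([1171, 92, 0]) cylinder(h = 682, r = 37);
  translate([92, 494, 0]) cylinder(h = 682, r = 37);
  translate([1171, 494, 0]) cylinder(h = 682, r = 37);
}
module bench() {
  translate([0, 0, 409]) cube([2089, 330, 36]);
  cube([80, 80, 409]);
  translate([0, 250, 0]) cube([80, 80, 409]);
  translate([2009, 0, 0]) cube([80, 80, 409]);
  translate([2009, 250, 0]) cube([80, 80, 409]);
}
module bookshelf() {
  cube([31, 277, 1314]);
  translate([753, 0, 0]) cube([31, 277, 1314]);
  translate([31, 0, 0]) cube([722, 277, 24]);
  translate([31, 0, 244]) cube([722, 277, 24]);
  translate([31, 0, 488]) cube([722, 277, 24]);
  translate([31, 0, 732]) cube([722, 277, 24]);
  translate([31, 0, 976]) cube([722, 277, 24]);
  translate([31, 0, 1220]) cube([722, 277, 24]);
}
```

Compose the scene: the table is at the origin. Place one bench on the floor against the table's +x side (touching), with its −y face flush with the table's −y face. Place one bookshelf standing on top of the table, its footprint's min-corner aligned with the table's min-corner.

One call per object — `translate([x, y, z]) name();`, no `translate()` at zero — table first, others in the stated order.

table();
translate([1263, 0, 0]) bench();
translate([0, 0, 716]) bookshelf();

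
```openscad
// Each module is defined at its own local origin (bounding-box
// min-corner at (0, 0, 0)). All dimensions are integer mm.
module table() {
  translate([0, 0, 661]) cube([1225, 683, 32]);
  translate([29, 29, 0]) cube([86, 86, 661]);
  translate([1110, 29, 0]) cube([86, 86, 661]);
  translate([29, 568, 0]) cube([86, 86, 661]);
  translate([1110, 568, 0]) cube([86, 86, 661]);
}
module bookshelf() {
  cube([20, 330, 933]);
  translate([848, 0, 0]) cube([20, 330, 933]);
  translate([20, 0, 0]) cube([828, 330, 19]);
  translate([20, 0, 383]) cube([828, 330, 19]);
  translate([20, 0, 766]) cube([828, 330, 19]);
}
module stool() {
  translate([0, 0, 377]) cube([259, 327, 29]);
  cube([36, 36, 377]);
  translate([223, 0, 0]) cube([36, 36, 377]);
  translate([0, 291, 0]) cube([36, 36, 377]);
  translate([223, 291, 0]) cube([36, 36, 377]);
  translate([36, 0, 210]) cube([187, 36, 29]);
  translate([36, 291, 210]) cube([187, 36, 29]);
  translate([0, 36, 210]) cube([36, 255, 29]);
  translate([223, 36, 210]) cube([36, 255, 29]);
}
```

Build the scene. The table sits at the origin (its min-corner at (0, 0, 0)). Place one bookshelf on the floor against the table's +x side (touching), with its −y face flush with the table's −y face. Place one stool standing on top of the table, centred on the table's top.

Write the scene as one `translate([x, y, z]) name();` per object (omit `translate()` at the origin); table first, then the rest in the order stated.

table();
translate([1225, 0, 0]) bookshelf();
translate([483, 178, 693]) stool();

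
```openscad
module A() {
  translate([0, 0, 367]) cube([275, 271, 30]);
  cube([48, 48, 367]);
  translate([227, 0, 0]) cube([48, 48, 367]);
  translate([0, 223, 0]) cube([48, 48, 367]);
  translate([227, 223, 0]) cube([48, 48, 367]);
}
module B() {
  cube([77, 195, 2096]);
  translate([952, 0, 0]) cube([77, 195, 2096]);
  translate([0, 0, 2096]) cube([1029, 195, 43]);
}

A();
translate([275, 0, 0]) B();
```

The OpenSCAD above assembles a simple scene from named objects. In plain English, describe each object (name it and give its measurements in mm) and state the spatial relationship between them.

A is a simple wooden stool: a rectangular seat 275 mm (x) by 271 mm (y), 30 mm thick, top face at z = 397 mm, on four square legs, each 48×48 mm in cross-section. The legs rest on z = 0, each flush with a corner of the seat.

B is a rectangular door frame: two vertical jambs of 77×195 mm section, 2096 mm tall, with a clear opening 875 mm wide between their inner faces. A header 43 mm tall and 195 mm deep lies on top of the jambs and spans the full outside width.

The door frame is against the stool's +x side, with their −y faces flush.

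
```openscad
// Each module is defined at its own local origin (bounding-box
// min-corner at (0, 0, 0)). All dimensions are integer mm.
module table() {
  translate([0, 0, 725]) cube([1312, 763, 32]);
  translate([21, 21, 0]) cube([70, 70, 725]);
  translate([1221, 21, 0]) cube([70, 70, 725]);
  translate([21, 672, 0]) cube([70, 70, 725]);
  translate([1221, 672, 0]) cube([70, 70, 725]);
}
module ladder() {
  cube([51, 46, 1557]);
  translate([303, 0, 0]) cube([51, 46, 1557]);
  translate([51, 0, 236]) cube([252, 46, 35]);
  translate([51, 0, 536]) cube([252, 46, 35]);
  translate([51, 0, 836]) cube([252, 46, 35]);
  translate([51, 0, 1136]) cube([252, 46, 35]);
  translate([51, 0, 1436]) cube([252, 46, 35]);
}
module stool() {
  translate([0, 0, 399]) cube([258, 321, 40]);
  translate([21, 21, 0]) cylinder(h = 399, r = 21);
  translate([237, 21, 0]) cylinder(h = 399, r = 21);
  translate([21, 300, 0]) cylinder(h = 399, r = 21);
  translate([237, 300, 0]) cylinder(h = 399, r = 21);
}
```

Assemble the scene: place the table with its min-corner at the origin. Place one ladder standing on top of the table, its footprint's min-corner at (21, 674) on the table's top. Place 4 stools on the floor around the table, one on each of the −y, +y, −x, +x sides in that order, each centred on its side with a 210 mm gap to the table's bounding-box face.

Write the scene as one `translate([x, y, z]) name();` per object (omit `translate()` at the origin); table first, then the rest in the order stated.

table();
translate([21, 674, 757]) ladder();
translate([527, -531, 0]) stool();
translate([527, 973, 0]) stool();
translate([-468, 221, 0]) stool();
translate([1522, 221, 0]) stool();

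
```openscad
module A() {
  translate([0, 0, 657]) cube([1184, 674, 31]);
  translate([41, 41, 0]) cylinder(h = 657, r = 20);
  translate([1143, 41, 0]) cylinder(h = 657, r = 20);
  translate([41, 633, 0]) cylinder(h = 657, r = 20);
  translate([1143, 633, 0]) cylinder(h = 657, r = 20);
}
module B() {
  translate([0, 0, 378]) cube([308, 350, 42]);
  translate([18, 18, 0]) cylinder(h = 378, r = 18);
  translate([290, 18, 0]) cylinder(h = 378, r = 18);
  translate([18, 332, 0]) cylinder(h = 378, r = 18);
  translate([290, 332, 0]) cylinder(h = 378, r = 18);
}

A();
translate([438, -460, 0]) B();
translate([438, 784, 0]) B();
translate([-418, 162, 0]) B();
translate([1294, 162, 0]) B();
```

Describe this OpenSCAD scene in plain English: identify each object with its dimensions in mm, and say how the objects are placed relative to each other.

A is a rectangular dining table. The top is 1184×674×31 mm with its upper surface at z = 688 mm. It stands on four round legs of 40 mm diameter, each leg's bounding box inset 21 mm from the nearest pair of top edges, running from the floor to the underside of the top.

B is a simple wooden stool: a rectangular seat 308 mm (x) by 350 mm (y), 42 mm thick, top face at z = 420 mm, on four round legs, each 36 mm in diameter. The legs rest on z = 0, each leg's axis is inset half a diameter from the nearest pair of seat edges (so the leg's bounding box is flush with the corner).

Four stools sit around the table at the −y, +y, −x, +x sides.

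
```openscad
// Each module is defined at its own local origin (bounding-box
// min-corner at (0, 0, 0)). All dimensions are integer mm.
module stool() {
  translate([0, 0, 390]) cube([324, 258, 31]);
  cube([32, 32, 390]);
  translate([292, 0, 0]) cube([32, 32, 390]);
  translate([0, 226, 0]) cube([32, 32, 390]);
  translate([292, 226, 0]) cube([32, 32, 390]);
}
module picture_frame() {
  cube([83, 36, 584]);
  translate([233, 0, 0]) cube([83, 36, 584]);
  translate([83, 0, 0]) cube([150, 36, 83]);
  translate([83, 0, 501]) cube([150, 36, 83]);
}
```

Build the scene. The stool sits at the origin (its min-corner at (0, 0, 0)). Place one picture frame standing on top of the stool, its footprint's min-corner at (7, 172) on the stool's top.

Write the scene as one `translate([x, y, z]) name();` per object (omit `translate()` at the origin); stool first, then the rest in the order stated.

stool();
translate([7, 172, 421]) picture_frame();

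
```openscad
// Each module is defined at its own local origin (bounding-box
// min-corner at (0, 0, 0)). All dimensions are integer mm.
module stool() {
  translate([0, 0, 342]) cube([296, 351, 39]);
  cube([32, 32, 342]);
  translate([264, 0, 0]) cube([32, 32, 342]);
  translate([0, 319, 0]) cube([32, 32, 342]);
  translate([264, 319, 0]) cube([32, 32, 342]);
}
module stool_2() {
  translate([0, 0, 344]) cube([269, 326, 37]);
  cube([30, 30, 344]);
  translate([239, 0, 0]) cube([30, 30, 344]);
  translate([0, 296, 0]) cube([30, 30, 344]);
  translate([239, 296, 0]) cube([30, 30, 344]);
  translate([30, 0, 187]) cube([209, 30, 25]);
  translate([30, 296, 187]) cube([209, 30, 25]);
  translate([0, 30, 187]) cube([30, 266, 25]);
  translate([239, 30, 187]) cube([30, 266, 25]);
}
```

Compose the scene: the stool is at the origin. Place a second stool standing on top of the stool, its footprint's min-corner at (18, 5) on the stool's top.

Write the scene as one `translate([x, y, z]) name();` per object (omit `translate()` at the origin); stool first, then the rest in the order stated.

stool();
translate([18, 5, 381]) stool_2();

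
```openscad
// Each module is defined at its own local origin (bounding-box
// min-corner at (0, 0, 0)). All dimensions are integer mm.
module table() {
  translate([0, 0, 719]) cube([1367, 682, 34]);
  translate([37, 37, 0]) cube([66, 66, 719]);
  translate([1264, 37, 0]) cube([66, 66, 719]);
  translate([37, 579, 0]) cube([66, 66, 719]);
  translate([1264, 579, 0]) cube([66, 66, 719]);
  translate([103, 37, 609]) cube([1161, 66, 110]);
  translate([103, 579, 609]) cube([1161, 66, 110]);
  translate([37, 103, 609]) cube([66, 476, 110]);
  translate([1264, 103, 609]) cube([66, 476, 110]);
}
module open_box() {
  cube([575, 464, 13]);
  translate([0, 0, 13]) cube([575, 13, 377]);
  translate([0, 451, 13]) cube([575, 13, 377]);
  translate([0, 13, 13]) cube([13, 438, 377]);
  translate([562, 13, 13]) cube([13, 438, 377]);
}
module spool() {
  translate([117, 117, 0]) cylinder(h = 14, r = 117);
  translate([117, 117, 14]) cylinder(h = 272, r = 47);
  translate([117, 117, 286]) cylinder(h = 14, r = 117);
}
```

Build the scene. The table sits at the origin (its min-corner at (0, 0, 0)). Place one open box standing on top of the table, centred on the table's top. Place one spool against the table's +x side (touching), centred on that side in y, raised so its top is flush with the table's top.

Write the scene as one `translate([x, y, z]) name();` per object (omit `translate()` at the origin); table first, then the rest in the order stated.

table();
translate([396, 109, 753]) open_box();
translate([1367, 224, 453]) spool();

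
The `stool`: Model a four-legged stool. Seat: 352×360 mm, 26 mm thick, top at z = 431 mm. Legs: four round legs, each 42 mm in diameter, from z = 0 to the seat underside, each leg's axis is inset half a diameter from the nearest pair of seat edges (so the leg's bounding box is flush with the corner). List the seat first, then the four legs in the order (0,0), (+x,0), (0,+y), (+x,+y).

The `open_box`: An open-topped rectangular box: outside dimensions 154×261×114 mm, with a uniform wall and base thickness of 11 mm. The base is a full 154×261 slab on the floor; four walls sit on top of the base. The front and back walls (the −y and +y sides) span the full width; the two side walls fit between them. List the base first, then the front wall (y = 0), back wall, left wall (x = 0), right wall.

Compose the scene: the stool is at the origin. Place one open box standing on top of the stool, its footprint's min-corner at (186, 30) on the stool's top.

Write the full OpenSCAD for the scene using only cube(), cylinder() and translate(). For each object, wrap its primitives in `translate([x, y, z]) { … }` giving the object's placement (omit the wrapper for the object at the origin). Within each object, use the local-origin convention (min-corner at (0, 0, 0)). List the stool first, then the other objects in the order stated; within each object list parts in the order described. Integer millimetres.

translate([0, 0, 405]) cube([352, 360, 26]);
translate([21, 21, 0]) cylinder(h = 405, r = 21);
translate([331, 21, 0]) cylinder(h = 405, r = 21);
translate([21, 339, 0]) cylinder(h = 405, r = 21);
translate([331, 339, 0]) cylinder(h = 405, r = 21);
translate([186, 30, 431]) {
  cube([154, 261, 11]);
  translate([0, 0, 11]) cube([154, 11, 103]);
  translate([0, 250, 11]) cube([154, 11, 103]);
  translate([0, 11, 11]) cube([11, 239, 103]);
  translate([143, 11, 11]) cube([11, 239, 103]);
}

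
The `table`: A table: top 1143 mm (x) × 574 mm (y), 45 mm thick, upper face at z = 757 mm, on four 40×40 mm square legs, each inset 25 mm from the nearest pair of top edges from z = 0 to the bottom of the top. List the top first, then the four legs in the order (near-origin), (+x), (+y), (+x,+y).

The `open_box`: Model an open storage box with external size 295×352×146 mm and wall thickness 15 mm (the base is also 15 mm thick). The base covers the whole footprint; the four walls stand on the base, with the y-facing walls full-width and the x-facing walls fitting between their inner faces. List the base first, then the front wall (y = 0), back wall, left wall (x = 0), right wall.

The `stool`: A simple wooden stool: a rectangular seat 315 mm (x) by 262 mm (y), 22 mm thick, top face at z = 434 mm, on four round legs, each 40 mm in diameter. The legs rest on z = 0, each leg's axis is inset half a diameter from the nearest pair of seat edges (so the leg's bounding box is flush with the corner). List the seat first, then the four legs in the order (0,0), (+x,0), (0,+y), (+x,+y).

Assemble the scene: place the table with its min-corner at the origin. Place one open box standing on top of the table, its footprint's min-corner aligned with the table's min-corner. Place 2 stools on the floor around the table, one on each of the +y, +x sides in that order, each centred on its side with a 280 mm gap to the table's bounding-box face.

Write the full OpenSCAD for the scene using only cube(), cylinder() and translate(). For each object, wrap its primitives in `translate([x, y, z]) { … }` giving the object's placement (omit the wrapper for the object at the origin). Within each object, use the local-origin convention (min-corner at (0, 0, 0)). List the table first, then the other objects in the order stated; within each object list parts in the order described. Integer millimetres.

translate([0, 0, 712]) cube([1143, 574, 45]);
translate([25, 25, 0]) cube([40, 40, 712]);
translate([1078, 25, 0]) cube([40, 40, 712]);
translate([25, 509, 0]) cube([40, 40, 712]);
translate([1078, 509, 0]) cube([40, 40, 712]);
translate([0, 0, 757]) {
  cube([295, 352, 15]);
  translate([0, 0, 15]) cube([295, 15, 131]);
  translate([0, 337, 15]) cube([295, 15, 131]);
  translate([0, 15, 15]) cube([15, 322, 131]);
  translate([280, 15, 15]) cube([15, 322, 131]);
}
translate([414, 854, 0]) {
  translate([0, 0, 412]) cube([315, 262, 22]);
  translate([20, 20, 0]) cylinder(h = 412, r = 20);
  translate([295, 20, 0]) cylinder(h = 412, r = 20);
  translate([20, 242, 0]) cylinder(h = 412, r = 20);
  translate([295, 242, 0]) cylinder(h = 412, r = 20);
}
translate([1423, 156, 0]) {
  translate([0, 0, 412]) cube([315, 262, 22]);
  translate([20, 20, 0]) cylinder(h = 412, r = 20);
  translate([295, 20, 0]) cylinder(h = 412, r = 20);
  translate([20, 242, 0]) cylinder(h = 412, r = 20);
  translate([295, 242, 0]) cylinder(h = 412, r = 20);
}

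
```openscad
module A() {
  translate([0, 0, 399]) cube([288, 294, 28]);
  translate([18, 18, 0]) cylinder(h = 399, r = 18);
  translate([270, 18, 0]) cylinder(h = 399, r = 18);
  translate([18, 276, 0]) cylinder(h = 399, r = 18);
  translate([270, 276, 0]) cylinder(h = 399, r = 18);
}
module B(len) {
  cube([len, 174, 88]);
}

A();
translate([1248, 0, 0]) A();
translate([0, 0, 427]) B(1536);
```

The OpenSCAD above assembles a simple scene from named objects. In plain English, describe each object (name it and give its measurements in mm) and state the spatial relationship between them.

A is a simple wooden stool: a rectangular seat 288 mm (x) by 294 mm (y), 28 mm thick, top face at z = 427 mm, on four round legs, each 36 mm in diameter. The legs rest on z = 0, each leg's axis is inset half a diameter from the nearest pair of seat edges (so the leg's bounding box is flush with the corner).

B is a rectangular beam 1536 mm long (x), 174 mm deep (y), 88 mm thick (z).

The beam spans the tops of two stools placed 960 mm apart, resting at z = 427 mm.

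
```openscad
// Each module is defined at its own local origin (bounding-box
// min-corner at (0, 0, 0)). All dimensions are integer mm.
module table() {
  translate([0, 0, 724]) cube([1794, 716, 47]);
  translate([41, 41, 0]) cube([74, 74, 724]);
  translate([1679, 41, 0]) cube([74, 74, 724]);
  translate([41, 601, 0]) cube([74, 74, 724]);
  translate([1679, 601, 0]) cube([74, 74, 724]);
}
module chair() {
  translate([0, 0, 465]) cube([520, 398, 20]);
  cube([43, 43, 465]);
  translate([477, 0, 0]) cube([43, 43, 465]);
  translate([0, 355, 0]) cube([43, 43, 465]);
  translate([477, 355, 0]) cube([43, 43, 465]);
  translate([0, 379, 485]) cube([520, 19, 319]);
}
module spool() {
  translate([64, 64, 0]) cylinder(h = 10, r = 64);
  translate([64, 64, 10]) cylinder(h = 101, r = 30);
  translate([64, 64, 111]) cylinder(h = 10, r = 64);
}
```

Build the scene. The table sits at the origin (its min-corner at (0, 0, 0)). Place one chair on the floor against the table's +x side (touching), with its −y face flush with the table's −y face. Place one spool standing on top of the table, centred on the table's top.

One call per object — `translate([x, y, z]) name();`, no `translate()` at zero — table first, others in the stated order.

table();
translate([1794, 0, 0]) chair();
translate([833, 294, 771]) spool();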